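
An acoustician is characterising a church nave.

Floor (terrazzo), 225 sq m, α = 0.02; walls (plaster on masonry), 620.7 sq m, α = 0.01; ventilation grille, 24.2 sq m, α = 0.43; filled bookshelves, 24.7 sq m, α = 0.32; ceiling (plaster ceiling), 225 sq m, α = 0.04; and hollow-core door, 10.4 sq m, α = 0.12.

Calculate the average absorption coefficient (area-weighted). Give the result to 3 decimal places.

Total surface area S = 1130.0 sq m.
Weighted sum Σ Sα = 39.265.
ᾱ = A/S = 0.035.

0.035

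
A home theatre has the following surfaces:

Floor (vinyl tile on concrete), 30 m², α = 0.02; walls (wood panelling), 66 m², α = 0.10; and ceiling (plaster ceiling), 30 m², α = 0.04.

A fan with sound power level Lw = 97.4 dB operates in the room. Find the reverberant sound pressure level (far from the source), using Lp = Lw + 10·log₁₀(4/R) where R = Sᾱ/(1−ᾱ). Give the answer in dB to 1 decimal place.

93.9 dB

A = 8.400 sabins; S = 126.0 m².
ᾱ = 0.0667, so room constant R = A/(1−ᾱ) = 9.000 m².
Lp = Lw + 10 log₁₀(4/R) = 97.4 -3.52 = 93.9 dB.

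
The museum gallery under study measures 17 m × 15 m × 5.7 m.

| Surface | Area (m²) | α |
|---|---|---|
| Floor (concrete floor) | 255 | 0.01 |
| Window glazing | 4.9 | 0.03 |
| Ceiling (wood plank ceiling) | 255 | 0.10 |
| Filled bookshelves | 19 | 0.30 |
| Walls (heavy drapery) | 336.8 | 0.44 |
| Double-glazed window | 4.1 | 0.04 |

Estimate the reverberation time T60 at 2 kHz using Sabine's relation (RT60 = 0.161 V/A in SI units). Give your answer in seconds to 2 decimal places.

1.28 s

Summing Sᵢαᵢ: 2.550 + 0.147 + 25.500 + 5.700 + 148.192 + 0.164 → A = 182.253 sabins.
V = 17·15·5.7 = 1453.5 m³.
RT60 = 0.161 · V / A = 0.161 × 1453.5 / 182.253 = 1.28 s.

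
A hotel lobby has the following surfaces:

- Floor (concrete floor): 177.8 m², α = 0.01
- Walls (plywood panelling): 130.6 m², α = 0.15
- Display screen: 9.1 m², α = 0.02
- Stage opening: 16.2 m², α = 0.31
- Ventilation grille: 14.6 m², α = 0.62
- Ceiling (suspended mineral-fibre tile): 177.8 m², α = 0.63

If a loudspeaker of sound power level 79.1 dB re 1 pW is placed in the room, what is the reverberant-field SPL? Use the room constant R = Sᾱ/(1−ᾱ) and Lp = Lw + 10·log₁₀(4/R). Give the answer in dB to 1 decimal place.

62.0 dB

A = 147.638 sabins; S = 526.1 m².
ᾱ = 147.638/526.1 = 0.2806; R = Sᾱ/(1−ᾱ) = 147.638/(1−0.2806) = 205.224 m².
Lp = Lw + 10 log₁₀(4/R) = 79.1 -17.10 = 62.0 dB.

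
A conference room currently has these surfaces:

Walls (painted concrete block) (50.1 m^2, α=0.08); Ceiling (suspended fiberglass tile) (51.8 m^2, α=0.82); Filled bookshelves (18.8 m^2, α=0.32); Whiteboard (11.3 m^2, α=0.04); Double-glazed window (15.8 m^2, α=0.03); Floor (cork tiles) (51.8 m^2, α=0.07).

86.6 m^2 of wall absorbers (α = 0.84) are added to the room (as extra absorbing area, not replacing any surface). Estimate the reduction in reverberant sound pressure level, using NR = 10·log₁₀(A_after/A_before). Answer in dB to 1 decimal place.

Summing Sᵢαᵢ: 4.008 + 42.476 + 6.016 + 0.452 + 0.474 + 3.626 → A_before = 57.052 sabins.
Treatment contributes 86.6·0.84 = 72.744 sabins.
New total A_after = 129.796 sabins.
NR = 10·log₁₀(129.796/57.052) = 3.6 dB.

3.6 dB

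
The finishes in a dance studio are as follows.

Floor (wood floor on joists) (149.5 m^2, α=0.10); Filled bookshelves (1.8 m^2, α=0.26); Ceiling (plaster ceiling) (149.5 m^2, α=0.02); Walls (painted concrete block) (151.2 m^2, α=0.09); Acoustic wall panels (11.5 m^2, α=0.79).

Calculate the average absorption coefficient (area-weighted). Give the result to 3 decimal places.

S = Σ Sᵢ = 149.5 + 1.8 + 149.5 + 151.2 + 11.5 = 463.5 m^2.
Weighted sum Σ Sα = 41.101.
ᾱ = 41.101 / 463.5 = 0.089.

0.089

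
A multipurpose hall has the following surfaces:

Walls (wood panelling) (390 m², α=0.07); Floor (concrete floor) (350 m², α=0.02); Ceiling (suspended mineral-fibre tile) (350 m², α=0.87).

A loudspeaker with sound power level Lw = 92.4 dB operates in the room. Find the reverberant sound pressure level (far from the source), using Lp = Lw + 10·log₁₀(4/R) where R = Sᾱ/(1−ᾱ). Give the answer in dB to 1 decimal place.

A = 338.800 sabins; S = 1090.0 m².
ᾱ = 338.800/1090.0 = 0.3108; R = Sᾱ/(1−ᾱ) = 338.800/(1−0.3108) = 491.584 m².
Lp = 92.4 + 10·log₁₀(4/491.584) = 92.4 + (-20.90) = 71.5 dB.

71.5 dB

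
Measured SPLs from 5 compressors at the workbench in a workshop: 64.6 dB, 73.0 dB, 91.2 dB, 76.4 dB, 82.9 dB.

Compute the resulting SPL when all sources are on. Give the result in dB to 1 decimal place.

92.0 dB

Sum in the linear (power) domain: Σ 10^(Lᵢ/10) = 10^(64.6/10) + 10^(73.0/10) + 10^(91.2/10) + 10^(76.4/10) + 10^(82.9/10) = 1.58e+09.
Combined level = 10 log₁₀(1.58e+09) = 92.0 dB.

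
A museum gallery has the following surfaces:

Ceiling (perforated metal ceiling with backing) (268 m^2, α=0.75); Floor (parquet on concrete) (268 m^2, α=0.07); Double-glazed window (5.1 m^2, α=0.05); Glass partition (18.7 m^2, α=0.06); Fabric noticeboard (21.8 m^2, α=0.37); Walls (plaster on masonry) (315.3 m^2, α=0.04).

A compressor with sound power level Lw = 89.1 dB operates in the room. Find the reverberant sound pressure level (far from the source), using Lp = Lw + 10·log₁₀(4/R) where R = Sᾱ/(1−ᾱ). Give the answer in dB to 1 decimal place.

69.9 dB

A = 241.815 sabins; S = 896.9 m^2.
ᾱ = 0.2696, so room constant R = A/(1−ᾱ) = 331.072 m^2.
Lp = Lw + 10 log₁₀(4/R) = 89.1 -19.18 = 69.9 dB.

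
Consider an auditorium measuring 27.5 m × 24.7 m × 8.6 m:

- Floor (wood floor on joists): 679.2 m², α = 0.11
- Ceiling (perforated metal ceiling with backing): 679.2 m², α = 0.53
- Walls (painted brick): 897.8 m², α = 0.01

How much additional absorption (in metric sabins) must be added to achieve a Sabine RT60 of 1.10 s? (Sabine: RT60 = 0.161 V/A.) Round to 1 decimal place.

A₁ = Σ Sᵢαᵢ = 679.2×0.11 + 679.2×0.53 + 897.8×0.01 = 443.666 sabins.
For T = 1.10 s, need A₂ = 0.161·V/T = 0.161·5841.55/1.10 = 854.990 sabins.
Shortfall: 854.990 − 443.666 = 411.3 sabins.

411.3 sabins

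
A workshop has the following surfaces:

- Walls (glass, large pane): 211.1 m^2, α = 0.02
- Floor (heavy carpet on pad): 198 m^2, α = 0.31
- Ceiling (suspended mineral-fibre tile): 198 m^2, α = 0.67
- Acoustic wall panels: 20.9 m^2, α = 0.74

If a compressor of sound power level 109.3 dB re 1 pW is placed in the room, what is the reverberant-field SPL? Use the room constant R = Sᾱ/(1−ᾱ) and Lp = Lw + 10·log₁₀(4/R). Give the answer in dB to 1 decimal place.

90.2 dB

Σ(Sᵢαᵢ) = 211.1·0.02 + 198·0.31 + 198·0.67 + 20.9·0.74 = 213.728; total area S = 628.0 m^2.
ᾱ = 213.728/628.0 = 0.3403; R = Sᾱ/(1−ᾱ) = 213.728/(1−0.3403) = 323.978 m^2.
Lp = 109.3 + 10·log₁₀(4/323.978) = 109.3 + (-19.08) = 90.2 dB.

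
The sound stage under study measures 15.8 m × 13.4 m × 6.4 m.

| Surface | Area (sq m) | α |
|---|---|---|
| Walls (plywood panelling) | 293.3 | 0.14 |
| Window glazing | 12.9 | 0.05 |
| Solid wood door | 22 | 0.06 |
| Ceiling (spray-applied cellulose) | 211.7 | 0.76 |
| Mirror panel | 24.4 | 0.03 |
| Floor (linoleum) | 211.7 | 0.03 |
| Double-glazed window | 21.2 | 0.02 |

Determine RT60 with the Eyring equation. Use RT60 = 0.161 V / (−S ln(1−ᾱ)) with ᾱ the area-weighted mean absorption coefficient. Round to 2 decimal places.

0.89 s

Total surface area S = 293.3 + 12.9 + 22 + 211.7 + 24.4 + 211.7 + 21.2 = 797.2 sq m.
Absorption A = 293.3×0.14 + 12.9×0.05 + 22×0.06 + 211.7×0.76 + 24.4×0.03 + 211.7×0.03 + 21.2×0.02 = 211.426 sabins.
ᾱ = 211.426 / 797.2 = 0.2652.
−S·ln(1−ᾱ) = −797.2 × ln(1 − 0.2652) = 245.663.
V = 15.8 × 13.4 × 6.4 = 1355.008 m³.
RT60 = 0.161 × 1355.008 / 245.663 = 0.89 s.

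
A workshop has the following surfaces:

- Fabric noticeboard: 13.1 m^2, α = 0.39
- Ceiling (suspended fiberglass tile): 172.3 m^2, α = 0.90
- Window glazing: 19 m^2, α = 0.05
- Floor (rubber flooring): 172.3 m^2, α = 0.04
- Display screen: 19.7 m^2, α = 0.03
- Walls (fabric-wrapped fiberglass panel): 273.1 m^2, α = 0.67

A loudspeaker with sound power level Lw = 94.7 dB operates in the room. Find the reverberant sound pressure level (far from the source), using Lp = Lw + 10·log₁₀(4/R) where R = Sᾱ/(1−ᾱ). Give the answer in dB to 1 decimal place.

72.0 dB

A = 351.589 sabins; S = 669.5 m^2.
ᾱ = 351.589/669.5 = 0.5252; R = Sᾱ/(1−ᾱ) = 351.589/(1−0.5252) = 740.499 m^2.
Lp = 94.7 + 10·log₁₀(4/740.499) = 94.7 + (-22.67) = 72.0 dB.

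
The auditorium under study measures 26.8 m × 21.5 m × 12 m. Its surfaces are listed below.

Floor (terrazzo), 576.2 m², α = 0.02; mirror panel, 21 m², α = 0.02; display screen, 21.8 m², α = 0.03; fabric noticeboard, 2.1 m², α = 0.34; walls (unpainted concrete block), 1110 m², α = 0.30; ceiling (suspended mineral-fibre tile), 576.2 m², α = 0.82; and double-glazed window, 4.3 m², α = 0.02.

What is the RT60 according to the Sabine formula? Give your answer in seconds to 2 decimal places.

1.36 seconds

Equivalent absorption area: A = 576.2*0.02 + 21*0.02 + 21.8*0.03 + 2.1*0.34 + 1110*0.30 + 576.2*0.82 + 4.3*0.02 = 818.882 m².
V = 26.8·21.5·12 = 6914.4 m³.
Sabine: RT60 = 0.161 × 6914.4 / 818.882 = 1.36 s.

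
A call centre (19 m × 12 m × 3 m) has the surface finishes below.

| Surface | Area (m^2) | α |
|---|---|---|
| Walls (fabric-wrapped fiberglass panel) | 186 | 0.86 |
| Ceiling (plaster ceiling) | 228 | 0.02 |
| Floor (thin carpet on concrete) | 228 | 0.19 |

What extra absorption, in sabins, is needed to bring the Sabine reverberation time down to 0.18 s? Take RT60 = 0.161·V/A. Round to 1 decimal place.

Summing Sᵢαᵢ: 159.960 + 4.560 + 43.320 → A₁ = 207.840 sabins.
V = 684 m³. Required absorption A₂ = 0.161 × 684 / 0.18 = 611.800 sabins.
Additional absorption ΔA = 611.800 − 207.840 = 404.0 sabins.

404.0 sabins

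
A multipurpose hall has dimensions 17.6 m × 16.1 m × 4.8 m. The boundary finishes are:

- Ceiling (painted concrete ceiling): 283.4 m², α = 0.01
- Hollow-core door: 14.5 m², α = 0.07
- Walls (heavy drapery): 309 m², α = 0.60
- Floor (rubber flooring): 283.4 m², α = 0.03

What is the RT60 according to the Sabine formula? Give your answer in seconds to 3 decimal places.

Equivalent absorption area: A = 283.4×0.01 + 14.5×0.07 + 309×0.60 + 283.4×0.03 = 197.751 m².
Room volume: 1360.128 m³.
T = 0.161 V/A = 0.161·1360.128/197.751 = 1.107 s.

1.107 s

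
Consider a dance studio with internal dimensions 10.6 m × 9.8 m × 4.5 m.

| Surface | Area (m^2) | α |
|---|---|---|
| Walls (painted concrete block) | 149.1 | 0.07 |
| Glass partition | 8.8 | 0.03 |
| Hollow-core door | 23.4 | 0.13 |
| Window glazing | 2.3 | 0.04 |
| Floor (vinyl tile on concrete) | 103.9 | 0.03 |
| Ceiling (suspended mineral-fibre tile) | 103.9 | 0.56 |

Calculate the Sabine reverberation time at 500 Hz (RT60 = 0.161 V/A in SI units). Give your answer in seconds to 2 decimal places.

1.00 seconds

Total absorption A = 149.1·0.07 + 8.8·0.03 + 23.4·0.13 + 2.3·0.04 + 103.9·0.03 + 103.9·0.56
  = 10.437 + 0.264 + 3.042 + 0.092 + 3.117 + 58.184 = 75.136 m^2 sabins.
V = 10.6·9.8·4.5 = 467.46 m³.
RT60 = 0.161 · V / A = 0.161 × 467.46 / 75.136 = 1.00 s.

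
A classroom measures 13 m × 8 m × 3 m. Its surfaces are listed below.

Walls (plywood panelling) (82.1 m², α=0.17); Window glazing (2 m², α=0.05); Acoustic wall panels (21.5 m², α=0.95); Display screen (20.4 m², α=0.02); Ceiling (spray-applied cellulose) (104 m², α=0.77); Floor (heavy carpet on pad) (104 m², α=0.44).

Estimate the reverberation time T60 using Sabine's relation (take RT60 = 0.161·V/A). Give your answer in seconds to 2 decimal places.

0.31 s

Summing Sᵢαᵢ: 13.957 + 0.100 + 20.425 + 0.408 + 80.080 + 45.760 → A = 160.730 sabins.
Room volume: 312 m³.
RT60 = 0.161 · V / A = 0.161 × 312 / 160.730 = 0.31 s.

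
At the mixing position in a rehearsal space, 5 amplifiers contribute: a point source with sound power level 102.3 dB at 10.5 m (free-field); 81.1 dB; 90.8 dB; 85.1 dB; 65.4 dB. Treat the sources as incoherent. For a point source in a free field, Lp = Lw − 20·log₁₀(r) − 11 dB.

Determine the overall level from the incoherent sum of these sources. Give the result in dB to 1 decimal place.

Source at 10.5 m: Lp = 102.3 − 20·log₁₀(10.5) − 11 = 70.9 dB.
Sum in the linear (power) domain: Σ 10^(Lᵢ/10) = 10^(70.9/10) + 10^(81.1/10) + 10^(90.8/10) + 10^(85.1/10) + 10^(65.4/10) = 1.67e+09.
Combined level = 10 log₁₀(1.67e+09) = 92.2 dB.

92.2 dB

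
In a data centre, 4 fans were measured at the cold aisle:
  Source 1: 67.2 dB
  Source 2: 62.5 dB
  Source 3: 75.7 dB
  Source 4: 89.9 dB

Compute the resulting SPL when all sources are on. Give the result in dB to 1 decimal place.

Converting to relative power and adding: 10^(67.2/10) + 10^(62.5/10) + 10^(75.7/10) + 10^(89.9/10) = 1.021e+09.
Combined level = 10 log₁₀(1.021e+09) = 90.1 dB.

90.1 dB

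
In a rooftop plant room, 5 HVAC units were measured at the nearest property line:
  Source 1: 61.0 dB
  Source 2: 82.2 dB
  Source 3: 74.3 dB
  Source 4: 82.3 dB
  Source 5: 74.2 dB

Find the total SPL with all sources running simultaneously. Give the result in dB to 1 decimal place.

85.9 dB

Σ 10^(Lᵢ/10) = 3.903e+08.
Combined level = 10 log₁₀(3.903e+08) = 85.9 dB.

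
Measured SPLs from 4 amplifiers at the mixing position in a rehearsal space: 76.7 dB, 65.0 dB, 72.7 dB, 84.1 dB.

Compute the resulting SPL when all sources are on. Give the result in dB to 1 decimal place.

Converting to relative power and adding: 10^(76.7/10) + 10^(65.0/10) + 10^(72.7/10) + 10^(84.1/10) = 3.256e+08.
Back to dB: 10·log₁₀ Σ = 85.1 dB.

85.1 dB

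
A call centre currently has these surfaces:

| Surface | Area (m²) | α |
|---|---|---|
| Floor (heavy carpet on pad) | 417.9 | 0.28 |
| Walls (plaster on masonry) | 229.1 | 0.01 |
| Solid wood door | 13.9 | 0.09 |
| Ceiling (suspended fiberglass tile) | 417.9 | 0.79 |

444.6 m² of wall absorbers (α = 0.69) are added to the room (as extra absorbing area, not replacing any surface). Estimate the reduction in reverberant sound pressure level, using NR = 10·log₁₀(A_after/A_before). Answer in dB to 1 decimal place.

A_before = Σ Sᵢαᵢ = 417.9*0.28 + 229.1*0.01 + 13.9*0.09 + 417.9*0.79 = 450.695 sabins.
Treatment contributes 444.6·0.69 = 306.774 sabins.
A_after = 450.695 + 306.774 = 757.469 sabins.
NR = 10·log₁₀(757.469/450.695) = 2.3 dB.

2.3 dB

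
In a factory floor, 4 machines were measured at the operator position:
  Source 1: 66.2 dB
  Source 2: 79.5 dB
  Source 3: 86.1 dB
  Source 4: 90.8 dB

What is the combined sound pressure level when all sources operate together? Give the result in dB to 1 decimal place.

Σ 10^(Lᵢ/10) = 1.703e+09.
Combined level = 10 log₁₀(1.703e+09) = 92.3 dB.

92.3 dB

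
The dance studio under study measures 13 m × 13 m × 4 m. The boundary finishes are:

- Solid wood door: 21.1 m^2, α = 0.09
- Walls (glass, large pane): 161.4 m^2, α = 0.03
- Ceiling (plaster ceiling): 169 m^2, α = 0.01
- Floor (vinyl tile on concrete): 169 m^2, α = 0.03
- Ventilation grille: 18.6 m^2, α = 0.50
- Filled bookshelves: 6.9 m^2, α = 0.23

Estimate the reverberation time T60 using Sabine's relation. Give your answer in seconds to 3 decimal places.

4.463 s

Summing Sᵢαᵢ: 1.899 + 4.842 + 1.690 + 5.070 + 9.300 + 1.587 → A = 24.388 sabins.
V = 13·13·4 = 676 m³.
Sabine: RT60 = 0.161 × 676 / 24.388 = 4.463 s.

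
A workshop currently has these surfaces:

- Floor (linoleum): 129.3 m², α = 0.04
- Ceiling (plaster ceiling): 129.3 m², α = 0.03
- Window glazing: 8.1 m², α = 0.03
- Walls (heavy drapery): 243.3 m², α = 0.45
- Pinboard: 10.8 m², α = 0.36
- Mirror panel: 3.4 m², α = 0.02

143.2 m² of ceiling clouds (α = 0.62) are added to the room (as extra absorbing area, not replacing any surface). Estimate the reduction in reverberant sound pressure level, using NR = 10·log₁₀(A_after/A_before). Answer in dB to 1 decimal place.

A_before = Σ Sᵢαᵢ = 129.3×0.04 + 129.3×0.03 + 8.1×0.03 + 243.3×0.45 + 10.8×0.36 + 3.4×0.02 = 122.735 sabins.
Added absorption = 143.2 × 0.62 = 88.784 sabins.
New total A_after = 211.519 sabins.
NR = 10·log₁₀(211.519/122.735) = 2.4 dB.

2.4 dB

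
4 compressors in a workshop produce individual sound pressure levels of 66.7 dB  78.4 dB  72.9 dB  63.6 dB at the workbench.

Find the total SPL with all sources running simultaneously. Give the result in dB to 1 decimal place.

Σ 10^(Lᵢ/10) = 9.565e+07.
L_total = 10·log₁₀(9.565e+07) = 79.8 dB.

79.8 dB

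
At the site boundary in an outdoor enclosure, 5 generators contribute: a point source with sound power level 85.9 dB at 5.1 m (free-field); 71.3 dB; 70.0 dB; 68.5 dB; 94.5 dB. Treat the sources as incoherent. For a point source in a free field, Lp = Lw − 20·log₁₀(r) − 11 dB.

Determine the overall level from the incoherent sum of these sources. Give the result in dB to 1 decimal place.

Source at 5.1 m: Lp = 85.9 − 20·log₁₀(5.1) − 11 = 60.7 dB.
Converting to relative power and adding: 10^(60.7/10) + 10^(71.3/10) + 10^(70.0/10) + 10^(68.5/10) + 10^(94.5/10) = 2.85e+09.
Back to dB: 10·log₁₀ Σ = 94.5 dB.

94.5 dB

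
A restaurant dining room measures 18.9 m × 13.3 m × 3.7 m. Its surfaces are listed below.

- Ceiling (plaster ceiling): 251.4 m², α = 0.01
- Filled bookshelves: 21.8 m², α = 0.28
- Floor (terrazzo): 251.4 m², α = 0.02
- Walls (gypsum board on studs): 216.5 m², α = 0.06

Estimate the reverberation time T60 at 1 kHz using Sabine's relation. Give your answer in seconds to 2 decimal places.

Total absorption A = 251.4·0.01 + 21.8·0.28 + 251.4·0.02 + 216.5·0.06
  = 2.514 + 6.104 + 5.028 + 12.990 = 26.636 m² sabins.
V = 18.9·13.3·3.7 = 930.069 m³.
Sabine: RT60 = 0.161 × 930.069 / 26.636 = 5.62 s.

5.62 seconds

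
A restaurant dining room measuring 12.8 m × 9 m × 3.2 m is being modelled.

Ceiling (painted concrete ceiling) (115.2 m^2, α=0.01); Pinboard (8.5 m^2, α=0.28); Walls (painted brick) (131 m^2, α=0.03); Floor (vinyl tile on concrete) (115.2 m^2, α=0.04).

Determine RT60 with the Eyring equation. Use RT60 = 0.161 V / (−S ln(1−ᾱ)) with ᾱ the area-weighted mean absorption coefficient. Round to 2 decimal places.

Total surface area S = 115.2 + 8.5 + 131 + 115.2 = 369.9 m^2.
Σ(Sᵢαᵢ) = 115.2·0.01 + 8.5·0.28 + 131·0.03 + 115.2·0.04 = 12.070.
Mean coefficient ᾱ = A/S = 0.0326.
−S·ln(1−ᾱ) = −369.9 × ln(1 − 0.0326) = 12.260.
V = 12.8 × 9 × 3.2 = 368.64 m³.
T = 0.161·V/[−S·ln(1−ᾱ)] = 0.161·368.64/12.260 = 4.84 s.

4.84 s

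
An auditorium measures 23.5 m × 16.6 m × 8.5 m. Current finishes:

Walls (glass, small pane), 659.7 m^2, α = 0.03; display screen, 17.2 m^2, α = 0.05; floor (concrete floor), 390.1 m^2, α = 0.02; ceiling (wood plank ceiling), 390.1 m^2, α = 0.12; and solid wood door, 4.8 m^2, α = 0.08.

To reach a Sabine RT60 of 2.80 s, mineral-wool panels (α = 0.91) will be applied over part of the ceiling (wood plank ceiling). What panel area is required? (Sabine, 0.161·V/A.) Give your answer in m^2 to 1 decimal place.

Equivalent absorption area: A₁ = 659.7·0.03 + 17.2·0.05 + 390.1·0.02 + 390.1·0.12 + 4.8·0.08 = 75.649 m^2.
Required A₂ = 0.161·3315.85/2.80 = 190.661 sabins.
ΔA needed = 190.661 − 75.649 = 115.012 sabins.
Each m^2 of panel replacing the ceiling (wood plank ceiling) adds (0.91 − 0.12) = 0.79 sabins.
Panel area = 115.012 / 0.79 = 145.6 m^2.

145.6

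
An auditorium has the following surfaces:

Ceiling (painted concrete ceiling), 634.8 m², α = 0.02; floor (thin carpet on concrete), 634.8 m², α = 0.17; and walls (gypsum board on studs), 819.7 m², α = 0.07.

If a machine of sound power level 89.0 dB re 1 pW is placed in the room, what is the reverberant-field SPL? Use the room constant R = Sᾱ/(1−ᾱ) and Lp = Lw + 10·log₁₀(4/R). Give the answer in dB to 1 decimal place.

A = 177.991 sabins; S = 2089.3 m².
ᾱ = 177.991/2089.3 = 0.0852; R = Sᾱ/(1−ᾱ) = 177.991/(1−0.0852) = 194.568 m².
Lp = Lw + 10 log₁₀(4/R) = 89.0 -16.87 = 72.1 dB.

72.1 dB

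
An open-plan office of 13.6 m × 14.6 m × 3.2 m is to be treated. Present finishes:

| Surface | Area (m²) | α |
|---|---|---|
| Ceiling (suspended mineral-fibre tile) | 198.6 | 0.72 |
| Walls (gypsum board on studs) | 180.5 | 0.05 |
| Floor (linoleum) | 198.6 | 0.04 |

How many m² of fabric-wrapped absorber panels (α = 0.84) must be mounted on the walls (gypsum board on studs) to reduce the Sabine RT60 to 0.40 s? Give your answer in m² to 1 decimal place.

121.2

A₁ = Σ Sᵢαᵢ = 198.6×0.72 + 180.5×0.05 + 198.6×0.04 = 159.961 sabins.
V = 635.392 m³. Target absorption A₂ = 0.161 × 635.392 / 0.40 = 255.745 sabins.
ΔA needed = 255.745 − 159.961 = 95.784 sabins.
Net gain per m²: Δα = 0.84 − 0.05 = 0.79.
Area = ΔA/Δα = 95.784/0.79 = 121.2 m².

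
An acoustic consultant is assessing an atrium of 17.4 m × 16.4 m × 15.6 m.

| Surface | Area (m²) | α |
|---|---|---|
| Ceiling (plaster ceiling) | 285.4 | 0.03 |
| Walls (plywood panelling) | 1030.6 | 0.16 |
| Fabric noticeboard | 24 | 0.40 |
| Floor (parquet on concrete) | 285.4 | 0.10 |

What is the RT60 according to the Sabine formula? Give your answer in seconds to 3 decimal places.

3.387 sec

Equivalent absorption area: A = 285.4*0.03 + 1030.6*0.16 + 24*0.40 + 285.4*0.10 = 211.598 m².
Room volume: 4451.616 m³.
RT60 = 0.161 · V / A = 0.161 × 4451.616 / 211.598 = 3.387 s.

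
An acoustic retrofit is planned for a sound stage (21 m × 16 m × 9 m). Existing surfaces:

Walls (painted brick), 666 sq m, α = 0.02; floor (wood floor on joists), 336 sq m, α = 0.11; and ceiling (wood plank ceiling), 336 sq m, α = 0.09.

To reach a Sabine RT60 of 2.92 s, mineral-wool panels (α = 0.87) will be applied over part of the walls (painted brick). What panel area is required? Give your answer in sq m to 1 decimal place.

Total absorption A₁ = 666·0.02 + 336·0.11 + 336·0.09
  = 13.320 + 36.960 + 30.240 = 80.520 sq m sabins.
V = 3024 m³. Target absorption A₂ = 0.161 × 3024 / 2.92 = 166.734 sabins.
ΔA needed = 166.734 − 80.520 = 86.214 sabins.
Each sq m of panel replacing the walls (painted brick) adds (0.87 − 0.02) = 0.85 sabins.
Area = ΔA/Δα = 86.214/0.85 = 101.4 sq m.

101.4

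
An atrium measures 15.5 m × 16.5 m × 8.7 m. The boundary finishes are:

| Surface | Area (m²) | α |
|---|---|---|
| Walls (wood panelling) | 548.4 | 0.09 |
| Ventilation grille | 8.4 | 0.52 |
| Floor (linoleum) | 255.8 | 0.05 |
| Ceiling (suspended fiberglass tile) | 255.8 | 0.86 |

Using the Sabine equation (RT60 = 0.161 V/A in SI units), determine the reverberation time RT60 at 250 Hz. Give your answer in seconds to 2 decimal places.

Total absorption A = 548.4×0.09 + 8.4×0.52 + 255.8×0.05 + 255.8×0.86
  = 49.356 + 4.368 + 12.790 + 219.988 = 286.502 m² sabins.
Room volume: 2225.025 m³.
Sabine: RT60 = 0.161 × 2225.025 / 286.502 = 1.25 s.

1.25 sec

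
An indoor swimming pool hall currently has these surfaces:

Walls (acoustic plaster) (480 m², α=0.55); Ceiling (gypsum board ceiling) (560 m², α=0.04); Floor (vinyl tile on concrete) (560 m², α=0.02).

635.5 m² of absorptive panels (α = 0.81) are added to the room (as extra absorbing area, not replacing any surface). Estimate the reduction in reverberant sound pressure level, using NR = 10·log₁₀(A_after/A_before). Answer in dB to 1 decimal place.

A_before = Σ Sᵢαᵢ = 480×0.55 + 560×0.04 + 560×0.02 = 297.600 sabins.
Treatment contributes 635.5·0.81 = 514.755 sabins.
New total A_after = 812.355 sabins.
Reduction = 10 log₁₀(A_after/A_before) = 10 log₁₀(2.7297) = 4.4 dB.

4.4 dB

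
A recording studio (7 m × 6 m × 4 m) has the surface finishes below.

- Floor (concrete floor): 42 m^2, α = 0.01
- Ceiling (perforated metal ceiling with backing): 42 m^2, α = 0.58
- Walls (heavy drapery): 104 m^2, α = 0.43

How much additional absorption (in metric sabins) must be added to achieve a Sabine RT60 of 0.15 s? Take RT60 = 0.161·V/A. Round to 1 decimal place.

110.8 sabins

A₁ = Σ Sᵢαᵢ = 42×0.01 + 42×0.58 + 104×0.43 = 69.500 sabins.
For T = 0.15 s, need A₂ = 0.161·V/T = 0.161·168/0.15 = 180.320 sabins.
ΔA = A₂ − A₁ = 180.320 − 69.500 = 110.8 sabins.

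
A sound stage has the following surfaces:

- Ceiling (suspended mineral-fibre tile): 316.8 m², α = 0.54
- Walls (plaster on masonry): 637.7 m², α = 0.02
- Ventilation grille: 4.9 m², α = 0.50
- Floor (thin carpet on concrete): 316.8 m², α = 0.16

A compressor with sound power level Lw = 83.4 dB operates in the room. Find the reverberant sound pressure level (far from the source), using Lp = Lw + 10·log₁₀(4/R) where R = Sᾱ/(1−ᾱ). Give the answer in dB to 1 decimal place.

64.8 dB

Σ(Sᵢαᵢ) = 316.8×0.54 + 637.7×0.02 + 4.9×0.50 + 316.8×0.16 = 236.964; total area S = 1276.2 m².
ᾱ = 0.1857, so room constant R = A/(1−ᾱ) = 291.003 m².
Lp = Lw + 10 log₁₀(4/R) = 83.4 -18.62 = 64.8 dB.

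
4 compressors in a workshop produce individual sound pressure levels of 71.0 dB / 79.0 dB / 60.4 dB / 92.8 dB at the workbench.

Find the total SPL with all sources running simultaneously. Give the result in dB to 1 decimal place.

Σ 10^(Lᵢ/10) = 1.999e+09.
Back to dB: 10·log₁₀ Σ = 93.0 dB.

93.0 dB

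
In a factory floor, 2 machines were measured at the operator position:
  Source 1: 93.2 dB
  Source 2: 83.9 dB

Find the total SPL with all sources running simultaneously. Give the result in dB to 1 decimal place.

93.7 dB

Sum in the linear (power) domain: Σ 10^(Lᵢ/10) = 10^(93.2/10) + 10^(83.9/10) = 2.335e+09.
L_total = 10·log₁₀(2.335e+09) = 93.7 dB.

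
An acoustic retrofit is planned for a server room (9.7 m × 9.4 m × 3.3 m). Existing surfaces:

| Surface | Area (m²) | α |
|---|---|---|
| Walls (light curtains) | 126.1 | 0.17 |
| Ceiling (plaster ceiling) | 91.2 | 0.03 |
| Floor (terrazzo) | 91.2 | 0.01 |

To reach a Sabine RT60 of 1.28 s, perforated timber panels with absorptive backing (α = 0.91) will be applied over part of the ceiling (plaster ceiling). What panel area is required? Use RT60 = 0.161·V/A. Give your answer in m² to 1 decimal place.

14.5

Total absorption A₁ = 126.1×0.17 + 91.2×0.03 + 91.2×0.01
  = 21.437 + 2.736 + 0.912 = 25.085 m² sabins.
V = 300.894 m³. Target absorption A₂ = 0.161 × 300.894 / 1.28 = 37.847 sabins.
ΔA needed = 37.847 − 25.085 = 12.762 sabins.
Each m² of panel replacing the ceiling (plaster ceiling) adds (0.91 − 0.03) = 0.88 sabins.
Panel area = 12.762 / 0.88 = 14.5 m².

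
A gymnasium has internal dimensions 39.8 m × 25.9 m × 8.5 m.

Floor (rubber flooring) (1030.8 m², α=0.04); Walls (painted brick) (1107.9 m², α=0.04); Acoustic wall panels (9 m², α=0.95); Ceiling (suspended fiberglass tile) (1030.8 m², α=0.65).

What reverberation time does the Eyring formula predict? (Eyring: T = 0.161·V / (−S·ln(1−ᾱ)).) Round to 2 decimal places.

1.61 s

S = Σ Sᵢ = 3178.5 m².
Σ(Sᵢαᵢ) = 1030.8×0.04 + 1107.9×0.04 + 9×0.95 + 1030.8×0.65 = 764.118.
Mean coefficient ᾱ = A/S = 0.2404.
Eyring denominator: −S ln(1−ᾱ) = 873.971.
V = 39.8 × 25.9 × 8.5 = 8761.97 m³.
T = 0.161·V/[−S·ln(1−ᾱ)] = 0.161·8761.97/873.971 = 1.61 s.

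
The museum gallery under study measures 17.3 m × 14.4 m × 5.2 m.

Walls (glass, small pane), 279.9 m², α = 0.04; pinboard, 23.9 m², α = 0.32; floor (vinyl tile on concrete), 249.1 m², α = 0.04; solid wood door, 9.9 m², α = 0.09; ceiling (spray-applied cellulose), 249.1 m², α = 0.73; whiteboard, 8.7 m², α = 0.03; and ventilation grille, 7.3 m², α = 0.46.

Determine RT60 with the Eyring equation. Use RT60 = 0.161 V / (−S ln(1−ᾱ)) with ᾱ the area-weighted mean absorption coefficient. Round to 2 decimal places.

0.84 s

S = Σ Sᵢ = 827.9 m².
Σ(Sᵢαᵢ) = 279.9×0.04 + 23.9×0.32 + 249.1×0.04 + 9.9×0.09 + 249.1×0.73 + 8.7×0.03 + 7.3×0.46 = 215.161.
ᾱ = 215.161 / 827.9 = 0.2599.
Eyring denominator: −S ln(1−ᾱ) = 249.173.
V = 17.3 × 14.4 × 5.2 = 1295.424 m³.
RT60 = 0.161 × 1295.424 / 249.173 = 0.84 s.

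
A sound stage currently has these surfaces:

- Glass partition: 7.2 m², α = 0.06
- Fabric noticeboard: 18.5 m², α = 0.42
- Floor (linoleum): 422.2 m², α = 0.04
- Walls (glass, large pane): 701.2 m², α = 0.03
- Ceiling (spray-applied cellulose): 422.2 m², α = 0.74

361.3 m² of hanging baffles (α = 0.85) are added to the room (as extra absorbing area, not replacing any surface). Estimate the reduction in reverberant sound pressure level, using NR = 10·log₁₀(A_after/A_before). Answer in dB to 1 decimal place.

2.7 dB

Total absorption A_before = 7.2×0.06 + 18.5×0.42 + 422.2×0.04 + 701.2×0.03 + 422.2×0.74
  = 0.432 + 7.770 + 16.888 + 21.036 + 312.428 = 358.554 m² sabins.
Treatment contributes 361.3·0.85 = 307.105 sabins.
New total A_after = 665.659 sabins.
Reduction = 10 log₁₀(A_after/A_before) = 10 log₁₀(1.8565) = 2.7 dB.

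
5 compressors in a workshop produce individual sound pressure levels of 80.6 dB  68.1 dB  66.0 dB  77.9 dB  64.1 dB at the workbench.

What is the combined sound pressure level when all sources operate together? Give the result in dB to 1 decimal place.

Converting to relative power and adding: 10^(80.6/10) + 10^(68.1/10) + 10^(66.0/10) + 10^(77.9/10) + 10^(64.1/10) = 1.895e+08.
L_total = 10·log₁₀(1.895e+08) = 82.8 dB.

82.8 dB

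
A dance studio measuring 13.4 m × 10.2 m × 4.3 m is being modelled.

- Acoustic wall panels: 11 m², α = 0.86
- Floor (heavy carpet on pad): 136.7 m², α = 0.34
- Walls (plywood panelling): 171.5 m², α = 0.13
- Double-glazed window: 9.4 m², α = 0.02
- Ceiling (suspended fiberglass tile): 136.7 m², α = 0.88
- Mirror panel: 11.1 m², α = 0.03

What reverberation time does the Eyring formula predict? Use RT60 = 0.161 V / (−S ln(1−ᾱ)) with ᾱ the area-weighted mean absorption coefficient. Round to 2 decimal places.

0.37 sec

Total surface area S = 11 + 136.7 + 171.5 + 9.4 + 136.7 + 11.1 = 476.4 m².
Absorption A = 11·0.86 + 136.7·0.34 + 171.5·0.13 + 9.4·0.02 + 136.7·0.88 + 11.1·0.03 = 199.050 sabins.
ᾱ = 199.050 / 476.4 = 0.4178.
Eyring denominator: −S ln(1−ᾱ) = 257.704.
V = 13.4 × 10.2 × 4.3 = 587.724 m³.
RT60 = 0.161 × 587.724 / 257.704 = 0.37 s.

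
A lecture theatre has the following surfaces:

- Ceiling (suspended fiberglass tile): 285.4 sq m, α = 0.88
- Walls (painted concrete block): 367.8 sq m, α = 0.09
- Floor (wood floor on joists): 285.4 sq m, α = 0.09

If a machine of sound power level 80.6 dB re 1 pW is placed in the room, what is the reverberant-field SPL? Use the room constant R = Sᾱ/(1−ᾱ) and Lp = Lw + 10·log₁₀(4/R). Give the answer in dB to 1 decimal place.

60.0 dB

A = 309.940 sabins; S = 938.6 sq m.
ᾱ = 0.3302, so room constant R = A/(1−ᾱ) = 462.735 sq m.
Lp = Lw + 10 log₁₀(4/R) = 80.6 -20.63 = 60.0 dB.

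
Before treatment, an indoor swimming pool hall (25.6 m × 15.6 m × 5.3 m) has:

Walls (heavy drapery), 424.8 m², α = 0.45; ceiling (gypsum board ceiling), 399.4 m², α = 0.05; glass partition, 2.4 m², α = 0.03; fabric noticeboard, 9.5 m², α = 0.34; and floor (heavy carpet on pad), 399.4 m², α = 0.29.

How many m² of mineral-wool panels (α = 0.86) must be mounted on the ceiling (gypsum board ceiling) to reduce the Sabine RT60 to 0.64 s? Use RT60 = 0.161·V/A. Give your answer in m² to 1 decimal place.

249.6

Summing Sᵢαᵢ: 191.160 + 19.970 + 0.072 + 3.230 + 115.826 → A₁ = 330.258 sabins.
V = 2116.608 m³. Target absorption A₂ = 0.161 × 2116.608 / 0.64 = 532.459 sabins.
ΔA needed = 532.459 − 330.258 = 202.201 sabins.
Each m² of panel replacing the ceiling (gypsum board ceiling) adds (0.86 − 0.05) = 0.81 sabins.
Area = ΔA/Δα = 202.201/0.81 = 249.6 m².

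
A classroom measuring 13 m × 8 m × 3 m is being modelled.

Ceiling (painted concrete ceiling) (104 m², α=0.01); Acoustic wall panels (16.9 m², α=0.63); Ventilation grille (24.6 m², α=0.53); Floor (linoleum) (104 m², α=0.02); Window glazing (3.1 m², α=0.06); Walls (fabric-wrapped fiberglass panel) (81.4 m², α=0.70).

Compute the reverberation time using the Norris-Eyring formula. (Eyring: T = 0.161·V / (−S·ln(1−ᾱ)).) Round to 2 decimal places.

0.52 seconds

Total surface area S = 104 + 16.9 + 24.6 + 104 + 3.1 + 81.4 = 334.0 m².
Σ(Sᵢαᵢ) = 104×0.01 + 16.9×0.63 + 24.6×0.53 + 104×0.02 + 3.1×0.06 + 81.4×0.70 = 83.971.
Mean coefficient ᾱ = A/S = 0.2514.
Eyring denominator: −S ln(1−ᾱ) = 96.710.
V = 13 × 8 × 3 = 312 m³.
T = 0.161·V/[−S·ln(1−ᾱ)] = 0.161·312/96.710 = 0.52 s.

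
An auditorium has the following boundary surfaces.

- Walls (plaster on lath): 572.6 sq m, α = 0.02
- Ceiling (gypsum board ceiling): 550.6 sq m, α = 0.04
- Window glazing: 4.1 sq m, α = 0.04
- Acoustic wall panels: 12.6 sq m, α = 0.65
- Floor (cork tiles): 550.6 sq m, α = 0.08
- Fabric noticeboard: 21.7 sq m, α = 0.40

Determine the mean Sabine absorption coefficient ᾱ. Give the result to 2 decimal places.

S = Σ Sᵢ = 572.6 + 550.6 + 4.1 + 12.6 + 550.6 + 21.7 = 1712.2 sq m.
Weighted sum Σ Sα = 94.558.
ᾱ = 94.558 / 1712.2 = 0.06.

0.06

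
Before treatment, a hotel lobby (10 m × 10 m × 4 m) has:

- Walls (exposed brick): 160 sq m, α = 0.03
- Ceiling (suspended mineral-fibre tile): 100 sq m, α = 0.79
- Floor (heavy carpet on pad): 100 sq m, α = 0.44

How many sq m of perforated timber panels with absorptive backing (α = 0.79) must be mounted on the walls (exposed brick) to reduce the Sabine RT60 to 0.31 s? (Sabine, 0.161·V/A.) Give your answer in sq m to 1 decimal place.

A₁ = Σ Sᵢαᵢ = 160·0.03 + 100·0.79 + 100·0.44 = 127.800 sabins.
V = 400 m³. Target absorption A₂ = 0.161 × 400 / 0.31 = 207.742 sabins.
Absorption to add: 207.742 − 127.800 = 79.942 sabins.
Net gain per sq m: Δα = 0.79 − 0.03 = 0.76.
Panel area = 79.942 / 0.76 = 105.2 sq m.

105.2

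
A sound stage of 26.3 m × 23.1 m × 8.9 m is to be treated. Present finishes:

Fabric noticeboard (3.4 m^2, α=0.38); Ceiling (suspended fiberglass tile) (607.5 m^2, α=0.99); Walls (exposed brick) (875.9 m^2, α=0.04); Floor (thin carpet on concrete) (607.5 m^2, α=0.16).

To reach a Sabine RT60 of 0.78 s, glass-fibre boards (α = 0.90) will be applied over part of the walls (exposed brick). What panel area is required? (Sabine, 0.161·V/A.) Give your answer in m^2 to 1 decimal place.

A₁ = Σ Sᵢαᵢ = 3.4×0.38 + 607.5×0.99 + 875.9×0.04 + 607.5×0.16 = 734.953 sabins.
V = 5407.017 m³. Target absorption A₂ = 0.161 × 5407.017 / 0.78 = 1116.064 sabins.
ΔA needed = 1116.064 − 734.953 = 381.111 sabins.
Net gain per m^2: Δα = 0.90 − 0.04 = 0.86.
Area = ΔA/Δα = 381.111/0.86 = 443.2 m^2.

443.2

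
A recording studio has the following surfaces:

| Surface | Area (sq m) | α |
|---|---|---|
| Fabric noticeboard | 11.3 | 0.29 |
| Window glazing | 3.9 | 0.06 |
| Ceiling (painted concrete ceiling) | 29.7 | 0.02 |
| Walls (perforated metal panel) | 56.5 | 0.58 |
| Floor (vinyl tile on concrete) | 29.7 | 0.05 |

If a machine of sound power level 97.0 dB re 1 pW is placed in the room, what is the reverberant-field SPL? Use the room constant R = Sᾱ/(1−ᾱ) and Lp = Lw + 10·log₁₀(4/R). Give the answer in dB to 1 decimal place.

Σ(Sᵢαᵢ) = 11.3×0.29 + 3.9×0.06 + 29.7×0.02 + 56.5×0.58 + 29.7×0.05 = 38.360; total area S = 131.1 sq m.
ᾱ = 0.2926, so room constant R = A/(1−ᾱ) = 54.227 sq m.
Lp = Lw + 10 log₁₀(4/R) = 97.0 -11.32 = 85.7 dB.

85.7 dB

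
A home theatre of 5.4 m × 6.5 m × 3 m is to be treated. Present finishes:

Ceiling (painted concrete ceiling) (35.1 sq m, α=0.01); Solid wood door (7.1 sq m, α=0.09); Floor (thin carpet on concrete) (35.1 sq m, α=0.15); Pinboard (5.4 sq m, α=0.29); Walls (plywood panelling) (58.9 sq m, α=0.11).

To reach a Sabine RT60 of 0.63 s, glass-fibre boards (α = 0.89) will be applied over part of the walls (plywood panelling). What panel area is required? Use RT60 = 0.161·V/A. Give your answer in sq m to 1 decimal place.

Equivalent absorption area: A₁ = 35.1·0.01 + 7.1·0.09 + 35.1·0.15 + 5.4·0.29 + 58.9·0.11 = 14.300 sq m.
V = 105.3 m³. Target absorption A₂ = 0.161 × 105.3 / 0.63 = 26.910 sabins.
Absorption to add: 26.910 − 14.300 = 12.610 sabins.
Net gain per sq m: Δα = 0.89 − 0.11 = 0.78.
Area = ΔA/Δα = 12.610/0.78 = 16.2 sq m.

16.2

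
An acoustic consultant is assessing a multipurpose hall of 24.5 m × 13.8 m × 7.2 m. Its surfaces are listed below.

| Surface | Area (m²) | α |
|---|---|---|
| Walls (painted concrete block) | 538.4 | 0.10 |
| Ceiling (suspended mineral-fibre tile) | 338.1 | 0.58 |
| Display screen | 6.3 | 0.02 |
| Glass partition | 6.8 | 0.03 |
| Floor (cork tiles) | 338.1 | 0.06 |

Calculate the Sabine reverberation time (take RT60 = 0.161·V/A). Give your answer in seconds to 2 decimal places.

1.45 sec

Summing Sᵢαᵢ: 53.840 + 196.098 + 0.126 + 0.204 + 20.286 → A = 270.554 sabins.
Room volume: 2434.32 m³.
T = 0.161 V/A = 0.161·2434.32/270.554 = 1.45 s.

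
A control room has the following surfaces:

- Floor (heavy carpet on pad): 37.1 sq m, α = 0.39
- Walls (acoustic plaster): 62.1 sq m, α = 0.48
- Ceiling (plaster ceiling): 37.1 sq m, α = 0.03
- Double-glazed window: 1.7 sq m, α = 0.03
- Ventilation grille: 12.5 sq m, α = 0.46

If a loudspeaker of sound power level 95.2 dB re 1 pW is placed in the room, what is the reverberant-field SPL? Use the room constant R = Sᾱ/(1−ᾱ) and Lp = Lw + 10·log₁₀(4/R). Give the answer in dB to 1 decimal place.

82.3 dB

Σ(Sᵢαᵢ) = 37.1×0.39 + 62.1×0.48 + 37.1×0.03 + 1.7×0.03 + 12.5×0.46 = 51.191; total area S = 150.5 sq m.
ᾱ = 51.191/150.5 = 0.3401; R = Sᾱ/(1−ᾱ) = 51.191/(1−0.3401) = 77.574 sq m.
Lp = Lw + 10 log₁₀(4/R) = 95.2 -12.88 = 82.3 dB.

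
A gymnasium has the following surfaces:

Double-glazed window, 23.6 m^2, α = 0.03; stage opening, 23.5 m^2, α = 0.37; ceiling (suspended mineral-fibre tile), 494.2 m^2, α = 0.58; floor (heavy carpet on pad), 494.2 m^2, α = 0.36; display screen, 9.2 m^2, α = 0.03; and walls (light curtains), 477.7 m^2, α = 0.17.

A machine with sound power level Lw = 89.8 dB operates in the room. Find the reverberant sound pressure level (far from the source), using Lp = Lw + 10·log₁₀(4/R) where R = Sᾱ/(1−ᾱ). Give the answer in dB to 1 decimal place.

66.4 dB

Σ(Sᵢαᵢ) = 23.6×0.03 + 23.5×0.37 + 494.2×0.58 + 494.2×0.36 + 9.2×0.03 + 477.7×0.17 = 555.436; total area S = 1522.4 m^2.
ᾱ = 0.3648, so room constant R = A/(1−ᾱ) = 874.427 m^2.
Lp = Lw + 10 log₁₀(4/R) = 89.8 -23.40 = 66.4 dB.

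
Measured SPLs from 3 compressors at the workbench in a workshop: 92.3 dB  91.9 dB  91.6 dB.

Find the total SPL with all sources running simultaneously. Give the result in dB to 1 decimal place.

Σ 10^(Lᵢ/10) = 4.693e+09.
Combined level = 10 log₁₀(4.693e+09) = 96.7 dB.

96.7 dB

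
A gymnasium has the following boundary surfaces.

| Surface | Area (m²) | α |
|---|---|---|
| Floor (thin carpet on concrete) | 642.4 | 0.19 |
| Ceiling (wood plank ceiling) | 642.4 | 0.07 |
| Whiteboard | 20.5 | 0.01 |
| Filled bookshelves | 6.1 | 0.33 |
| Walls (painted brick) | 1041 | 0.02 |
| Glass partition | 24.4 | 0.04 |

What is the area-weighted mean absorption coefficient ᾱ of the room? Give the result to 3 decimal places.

S = Σ Sᵢ = 642.4 + 642.4 + 20.5 + 6.1 + 1041 + 24.4 = 2376.8 m².
Weighted sum Σ Sα = 191.038.
ᾱ = 191.038 / 2376.8 = 0.080.

0.080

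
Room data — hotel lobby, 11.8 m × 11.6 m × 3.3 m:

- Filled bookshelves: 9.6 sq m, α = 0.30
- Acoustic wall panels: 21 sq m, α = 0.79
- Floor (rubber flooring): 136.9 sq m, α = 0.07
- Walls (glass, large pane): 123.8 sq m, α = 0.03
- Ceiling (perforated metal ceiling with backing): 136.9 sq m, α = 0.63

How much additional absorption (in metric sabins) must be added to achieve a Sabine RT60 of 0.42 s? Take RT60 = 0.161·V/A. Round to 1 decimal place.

Summing Sᵢαᵢ: 2.880 + 16.590 + 9.583 + 3.714 + 86.247 → A₁ = 119.014 sabins.
For T = 0.42 s, need A₂ = 0.161·V/T = 0.161·451.704/0.42 = 173.153 sabins.
Shortfall: 173.153 − 119.014 = 54.1 sabins.

54.1 sabins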